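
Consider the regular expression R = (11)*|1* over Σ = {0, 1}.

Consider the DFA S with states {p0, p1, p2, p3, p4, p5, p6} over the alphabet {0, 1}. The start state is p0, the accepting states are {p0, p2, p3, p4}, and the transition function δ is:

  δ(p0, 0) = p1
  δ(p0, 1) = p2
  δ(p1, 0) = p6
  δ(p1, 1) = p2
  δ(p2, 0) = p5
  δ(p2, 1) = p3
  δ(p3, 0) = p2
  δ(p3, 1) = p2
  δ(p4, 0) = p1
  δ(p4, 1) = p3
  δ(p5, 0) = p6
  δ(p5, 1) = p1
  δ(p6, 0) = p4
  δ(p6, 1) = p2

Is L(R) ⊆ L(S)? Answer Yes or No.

Converting the expression R to a DFA (subset construction, then merging equivalent states) gives the minimal DFA with states {r0, r1}, start state r0, accepting states {r0} and transitions r0: 0→r1, 1→r0; r1: 0→r1, 1→r1.
Exploring the product automaton R × S from the start pair (r0, p0), following both machines on each input symbol, reaches 9 state pairs: (r0, p0), (r1, p1), (r0, p2), (r1, p6), (r1, p2), (r1, p5), (r0, p3), (r1, p4), (r1, p3).
R accepts in {r0} and S accepts in {p0, p2, p3, p4}. The reachable pairs whose R-component is accepting are (r0, p0), (r0, p2), (r0, p3); in each of them the S-component is accepting too, so the product for L(R) \ L(S) (R-component accepting, S-component rejecting) has no reachable accepting pair and the difference is empty.
Hence every string in L(R) is also in L(S).

Yes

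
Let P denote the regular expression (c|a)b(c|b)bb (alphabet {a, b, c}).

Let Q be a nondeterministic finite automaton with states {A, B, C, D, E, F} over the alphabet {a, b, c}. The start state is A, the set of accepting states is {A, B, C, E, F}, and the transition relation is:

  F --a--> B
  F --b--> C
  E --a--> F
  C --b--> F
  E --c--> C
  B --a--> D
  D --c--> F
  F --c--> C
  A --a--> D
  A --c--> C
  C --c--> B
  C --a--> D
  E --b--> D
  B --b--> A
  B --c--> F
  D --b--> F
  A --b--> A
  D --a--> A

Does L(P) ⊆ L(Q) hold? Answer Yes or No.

Converting the expression P to a DFA (subset construction, then merging equivalent states) gives the minimal DFA with states {p0, p1, p2, p3, p4, p5, p6}, start state p0, accepting states {p6} and transitions p0: a→p1, b→p2, c→p1; p1: a→p2, b→p3, c→p2; p2: a→p2, b→p2, c→p2; p3: a→p2, b→p4, c→p4; p4: a→p2, b→p5, c→p2; p5: a→p2, b→p6, c→p2; p6: a→p2, b→p2, c→p2.
Exploring the product automaton P × Q from the start pair (p0, A), following both machines on each input symbol, reaches 12 state pairs: (p0, A), (p1, D), (p2, A), (p1, C), (p3, F), (p2, F), (p2, D), (p2, C), (p2, B), (p4, C), (p5, F), (p6, C).
P accepts in {p6} and Q accepts in {A, B, C, E, F}. The reachable pairs whose P-component is accepting are (p6, C); in each of them the Q-component is accepting too, so the product for L(P) \ L(Q) (P-component accepting, Q-component rejecting) has no reachable accepting pair and the difference is empty.
Hence every string in L(P) is also in L(Q).

Yes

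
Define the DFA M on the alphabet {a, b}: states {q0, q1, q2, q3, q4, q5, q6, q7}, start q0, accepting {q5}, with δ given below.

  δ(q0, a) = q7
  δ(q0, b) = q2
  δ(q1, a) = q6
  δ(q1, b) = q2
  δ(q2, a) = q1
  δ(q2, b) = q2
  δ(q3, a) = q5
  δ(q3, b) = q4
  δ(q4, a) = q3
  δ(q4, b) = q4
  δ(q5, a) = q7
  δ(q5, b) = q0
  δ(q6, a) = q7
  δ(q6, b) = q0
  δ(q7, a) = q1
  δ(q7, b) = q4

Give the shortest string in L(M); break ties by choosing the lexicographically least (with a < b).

abaa

A breadth-first search from q0 reaches an accepting state first via the path q0 → q7 → q4 → q3 → q5 on input abaa.
No string of length < 4 is accepted (BFS exhausts all shorter strings without reaching an accepting state), and abaa is the lexicographically least accepting string of length 4.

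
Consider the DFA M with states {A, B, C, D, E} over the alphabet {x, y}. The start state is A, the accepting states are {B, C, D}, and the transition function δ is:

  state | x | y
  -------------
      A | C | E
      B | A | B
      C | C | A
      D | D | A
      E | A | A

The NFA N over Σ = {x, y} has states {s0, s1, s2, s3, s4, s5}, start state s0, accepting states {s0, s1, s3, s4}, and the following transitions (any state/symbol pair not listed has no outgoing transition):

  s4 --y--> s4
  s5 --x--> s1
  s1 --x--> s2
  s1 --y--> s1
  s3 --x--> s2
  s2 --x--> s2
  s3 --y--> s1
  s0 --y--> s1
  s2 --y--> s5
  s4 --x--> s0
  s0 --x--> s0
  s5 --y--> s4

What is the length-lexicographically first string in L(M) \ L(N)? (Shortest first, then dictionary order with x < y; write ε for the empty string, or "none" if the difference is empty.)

xyx

The string xyx is accepted by M but not by N.
No shorter string lies in the difference, and xyx is the lexicographically first length-3 string in L(M) \ L(N).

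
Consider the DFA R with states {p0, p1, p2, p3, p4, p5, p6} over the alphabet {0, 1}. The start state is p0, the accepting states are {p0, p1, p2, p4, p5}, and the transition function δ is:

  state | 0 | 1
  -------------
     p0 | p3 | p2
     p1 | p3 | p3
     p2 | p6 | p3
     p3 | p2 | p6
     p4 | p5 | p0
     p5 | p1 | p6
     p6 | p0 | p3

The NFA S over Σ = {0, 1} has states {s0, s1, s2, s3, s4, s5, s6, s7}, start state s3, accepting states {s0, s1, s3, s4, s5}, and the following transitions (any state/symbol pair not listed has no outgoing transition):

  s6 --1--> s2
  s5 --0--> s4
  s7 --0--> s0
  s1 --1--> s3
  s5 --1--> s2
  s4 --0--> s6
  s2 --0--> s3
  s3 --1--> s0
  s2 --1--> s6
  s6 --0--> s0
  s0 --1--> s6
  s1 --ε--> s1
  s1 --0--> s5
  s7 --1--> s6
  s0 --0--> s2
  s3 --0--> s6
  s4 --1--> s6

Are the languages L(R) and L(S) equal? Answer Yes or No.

Yes

Exploring the product automaton R × S from the start pair (p0, s3), following both machines on each input symbol, reaches 4 state pairs: (p0, s3), (p3, s6), (p2, s0), (p6, s2).
R accepts in {p0, p1, p2, p4, p5} and S accepts in {s0, s1, s3, s4, s5}. In every reachable pair the two components are either both accepting — (p0, s3), (p2, s0) — or both non-accepting, so no string is accepted by exactly one of the machines: L(R) \ L(S) and L(S) \ L(R) are both empty.
Hence every string is accepted by R iff it is accepted by S, and the two languages coincide.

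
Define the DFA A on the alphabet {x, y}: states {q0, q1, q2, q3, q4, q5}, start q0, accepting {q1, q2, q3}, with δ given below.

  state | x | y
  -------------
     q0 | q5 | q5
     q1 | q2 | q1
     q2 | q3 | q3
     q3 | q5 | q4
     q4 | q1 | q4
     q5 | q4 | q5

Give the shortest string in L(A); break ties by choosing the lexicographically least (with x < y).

xxx

A breadth-first search from q0 reaches an accepting state first via the path q0 → q5 → q4 → q1 on input xxx.
No string of length < 3 is accepted (BFS exhausts all shorter strings without reaching an accepting state), and xxx is the lexicographically least accepting string of length 3.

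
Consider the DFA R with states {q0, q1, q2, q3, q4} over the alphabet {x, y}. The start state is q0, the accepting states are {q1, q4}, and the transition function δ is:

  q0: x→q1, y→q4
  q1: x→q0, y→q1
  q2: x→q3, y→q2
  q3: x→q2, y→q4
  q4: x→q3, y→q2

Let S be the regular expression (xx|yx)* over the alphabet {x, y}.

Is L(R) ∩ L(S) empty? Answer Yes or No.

Converting the expression S to a DFA (subset construction, then merging equivalent states) gives the minimal DFA with states {s0, s1, s2}, start state s0, accepting states {s0} and transitions s0: x→s1, y→s1; s1: x→s0, y→s2; s2: x→s2, y→s2.
Exploring the product automaton R × S from the start pair (q0, s0), following both machines on each input symbol, reaches 10 state pairs: (q0, s0), (q1, s1), (q4, s1), (q1, s2), (q3, s0), (q2, s2), (q0, s2), (q2, s1), (q3, s2), (q4, s2).
R accepts in {q1, q4} and S accepts in {s0}; no reachable pair has both components accepting, so no string drives both machines to acceptance simultaneously and L(R) ∩ L(S) = ∅.
So no string is accepted by both, and the intersection is empty.

Yes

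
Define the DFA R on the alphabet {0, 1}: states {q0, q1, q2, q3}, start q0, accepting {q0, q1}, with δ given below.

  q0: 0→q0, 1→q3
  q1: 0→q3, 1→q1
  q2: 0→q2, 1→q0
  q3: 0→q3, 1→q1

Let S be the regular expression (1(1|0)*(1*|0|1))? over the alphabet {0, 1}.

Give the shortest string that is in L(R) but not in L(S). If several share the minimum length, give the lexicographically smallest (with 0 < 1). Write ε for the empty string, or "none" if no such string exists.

0

The string 0 is accepted by R but not by S.
No shorter string lies in the difference, and 0 is the lexicographically first length-1 string in L(R) \ L(S).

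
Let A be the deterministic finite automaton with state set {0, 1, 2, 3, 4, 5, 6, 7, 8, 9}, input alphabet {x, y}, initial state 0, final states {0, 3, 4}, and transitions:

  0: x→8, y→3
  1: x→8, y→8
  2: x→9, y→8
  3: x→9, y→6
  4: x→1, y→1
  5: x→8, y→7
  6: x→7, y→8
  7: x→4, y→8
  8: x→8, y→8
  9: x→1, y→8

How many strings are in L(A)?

The useful subgraph on states {0, 3, 4, 6, 7} is acyclic, so L(A) is finite; the longest accepting path visits 5 useful states, giving maximum string length 4.
Counting accepting paths from 0 by length: 1 of length 0, 1 of length 1, 1 of length 4. Total 3.

3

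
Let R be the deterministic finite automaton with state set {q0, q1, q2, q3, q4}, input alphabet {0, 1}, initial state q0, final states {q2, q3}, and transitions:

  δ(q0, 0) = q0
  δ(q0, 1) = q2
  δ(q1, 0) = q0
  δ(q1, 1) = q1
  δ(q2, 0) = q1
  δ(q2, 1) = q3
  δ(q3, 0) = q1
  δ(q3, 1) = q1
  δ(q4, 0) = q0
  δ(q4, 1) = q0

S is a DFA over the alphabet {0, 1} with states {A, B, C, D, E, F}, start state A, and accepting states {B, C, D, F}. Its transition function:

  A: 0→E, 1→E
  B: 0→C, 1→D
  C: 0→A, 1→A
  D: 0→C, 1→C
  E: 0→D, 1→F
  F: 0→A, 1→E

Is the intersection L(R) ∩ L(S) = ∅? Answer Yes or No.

No

The string 01 is accepted by both R and S.
Hence L(R) ∩ L(S) ≠ ∅.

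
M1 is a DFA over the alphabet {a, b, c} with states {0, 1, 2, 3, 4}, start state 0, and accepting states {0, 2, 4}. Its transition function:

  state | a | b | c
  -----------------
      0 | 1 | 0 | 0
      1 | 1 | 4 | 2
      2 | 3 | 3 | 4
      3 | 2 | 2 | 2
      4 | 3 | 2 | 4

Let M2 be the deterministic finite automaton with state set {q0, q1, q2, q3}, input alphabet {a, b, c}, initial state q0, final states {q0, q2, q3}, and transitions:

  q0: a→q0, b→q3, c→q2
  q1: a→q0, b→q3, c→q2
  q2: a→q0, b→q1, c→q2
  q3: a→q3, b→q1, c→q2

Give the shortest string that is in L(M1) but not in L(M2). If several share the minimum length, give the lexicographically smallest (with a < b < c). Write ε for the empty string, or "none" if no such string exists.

bb

The string bb is accepted by M1 but not by M2.
No shorter string lies in the difference, and bb is the lexicographically first length-2 string in L(M1) \ L(M2).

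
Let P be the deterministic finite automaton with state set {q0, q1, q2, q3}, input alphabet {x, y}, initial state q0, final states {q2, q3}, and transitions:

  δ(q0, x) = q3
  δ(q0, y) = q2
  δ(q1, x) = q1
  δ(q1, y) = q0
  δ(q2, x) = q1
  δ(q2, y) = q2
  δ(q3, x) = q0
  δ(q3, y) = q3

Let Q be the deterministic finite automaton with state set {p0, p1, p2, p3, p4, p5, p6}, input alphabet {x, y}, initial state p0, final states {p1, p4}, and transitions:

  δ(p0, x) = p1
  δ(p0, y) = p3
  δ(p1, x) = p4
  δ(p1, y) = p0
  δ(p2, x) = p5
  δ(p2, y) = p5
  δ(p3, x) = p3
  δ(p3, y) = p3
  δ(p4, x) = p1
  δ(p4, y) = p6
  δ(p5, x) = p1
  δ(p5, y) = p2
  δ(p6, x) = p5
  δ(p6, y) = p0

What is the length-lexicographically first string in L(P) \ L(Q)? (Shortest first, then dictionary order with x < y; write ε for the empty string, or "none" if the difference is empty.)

The string y is accepted by P but not by Q.
No shorter string lies in the difference, and y is the lexicographically first length-1 string in L(P) \ L(Q).

y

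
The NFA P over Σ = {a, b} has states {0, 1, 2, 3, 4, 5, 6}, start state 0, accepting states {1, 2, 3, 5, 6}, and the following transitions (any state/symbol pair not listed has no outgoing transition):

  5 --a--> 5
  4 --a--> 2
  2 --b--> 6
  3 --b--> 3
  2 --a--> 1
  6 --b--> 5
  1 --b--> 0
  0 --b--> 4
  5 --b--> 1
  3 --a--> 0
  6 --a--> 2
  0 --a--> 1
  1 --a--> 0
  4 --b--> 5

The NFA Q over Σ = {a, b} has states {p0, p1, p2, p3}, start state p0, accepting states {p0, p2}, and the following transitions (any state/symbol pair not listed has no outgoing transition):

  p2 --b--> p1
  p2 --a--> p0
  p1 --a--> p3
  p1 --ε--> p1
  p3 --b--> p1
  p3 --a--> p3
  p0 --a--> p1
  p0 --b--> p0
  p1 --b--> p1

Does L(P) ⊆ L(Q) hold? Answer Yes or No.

No

The string a is in L(P) but not in L(Q).
So L(P) ⊄ L(Q).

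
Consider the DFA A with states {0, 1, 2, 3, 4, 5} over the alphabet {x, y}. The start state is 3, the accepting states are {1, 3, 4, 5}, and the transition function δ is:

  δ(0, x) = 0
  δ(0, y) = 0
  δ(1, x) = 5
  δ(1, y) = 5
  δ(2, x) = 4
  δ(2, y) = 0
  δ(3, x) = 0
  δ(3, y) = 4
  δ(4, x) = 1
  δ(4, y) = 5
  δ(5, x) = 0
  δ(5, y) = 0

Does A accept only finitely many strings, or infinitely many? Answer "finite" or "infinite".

The useful states (reachable from 3 and able to reach an accepting state) are {1, 3, 4, 5}.
Restricted to these states the transition graph has no cycle, so every accepting path has bounded length and L is finite.

finite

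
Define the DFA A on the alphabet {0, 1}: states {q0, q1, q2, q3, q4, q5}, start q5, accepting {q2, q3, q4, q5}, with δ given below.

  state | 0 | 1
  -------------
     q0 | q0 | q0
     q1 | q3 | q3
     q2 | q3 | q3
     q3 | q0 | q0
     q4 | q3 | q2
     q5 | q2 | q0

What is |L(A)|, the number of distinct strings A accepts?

The useful subgraph on states {q2, q3, q5} is acyclic, so L(A) is finite; the longest accepting path visits 3 useful states, giving maximum string length 2.
Counting accepting paths from q5 by length: 1 of length 0, 1 of length 1, 2 of length 2. Total 4.

4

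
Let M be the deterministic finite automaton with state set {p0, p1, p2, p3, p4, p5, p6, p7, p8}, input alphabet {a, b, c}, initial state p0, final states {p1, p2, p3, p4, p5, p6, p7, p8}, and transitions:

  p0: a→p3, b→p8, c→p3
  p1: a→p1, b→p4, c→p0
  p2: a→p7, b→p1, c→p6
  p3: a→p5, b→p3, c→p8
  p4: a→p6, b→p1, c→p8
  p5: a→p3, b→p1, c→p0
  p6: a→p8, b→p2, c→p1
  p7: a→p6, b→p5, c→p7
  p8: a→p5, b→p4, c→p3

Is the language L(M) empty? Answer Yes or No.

No

The string a is accepted: the run p0 → p3 ends in the accepting state p3.
Since at least one string is accepted, L(M) is not empty.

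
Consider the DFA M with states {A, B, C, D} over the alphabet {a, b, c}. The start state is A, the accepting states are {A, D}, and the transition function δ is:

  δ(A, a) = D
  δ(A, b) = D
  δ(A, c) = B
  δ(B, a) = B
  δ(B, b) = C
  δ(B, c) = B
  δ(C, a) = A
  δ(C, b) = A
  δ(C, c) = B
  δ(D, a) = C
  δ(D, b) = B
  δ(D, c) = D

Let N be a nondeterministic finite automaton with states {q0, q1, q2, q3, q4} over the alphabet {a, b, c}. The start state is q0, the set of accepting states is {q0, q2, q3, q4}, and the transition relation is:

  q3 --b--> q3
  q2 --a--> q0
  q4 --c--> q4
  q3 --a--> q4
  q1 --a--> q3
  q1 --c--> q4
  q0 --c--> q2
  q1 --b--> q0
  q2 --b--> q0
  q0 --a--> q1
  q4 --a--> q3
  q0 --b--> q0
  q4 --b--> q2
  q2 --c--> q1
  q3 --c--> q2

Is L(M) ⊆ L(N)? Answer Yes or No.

No

The string a is in L(M) but not in L(N).
So L(M) ⊄ L(N).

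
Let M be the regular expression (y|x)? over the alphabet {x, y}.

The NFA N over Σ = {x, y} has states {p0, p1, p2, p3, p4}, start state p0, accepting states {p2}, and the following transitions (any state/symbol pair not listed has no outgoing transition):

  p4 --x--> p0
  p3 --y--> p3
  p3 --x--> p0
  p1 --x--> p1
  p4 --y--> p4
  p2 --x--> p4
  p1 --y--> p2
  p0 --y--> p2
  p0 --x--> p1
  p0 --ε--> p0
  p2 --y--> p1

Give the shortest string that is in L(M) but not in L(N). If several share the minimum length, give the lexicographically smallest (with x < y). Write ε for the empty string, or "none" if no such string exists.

ε

The empty string ε is accepted by M but not by N.
Since ε is the unique shortest string, it is the required witness.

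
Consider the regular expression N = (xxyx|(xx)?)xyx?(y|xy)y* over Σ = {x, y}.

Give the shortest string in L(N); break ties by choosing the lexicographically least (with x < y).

xyy

By inspection of the expression, no string of length less than 3 matches, and xyy is the lexicographically first match of length 3.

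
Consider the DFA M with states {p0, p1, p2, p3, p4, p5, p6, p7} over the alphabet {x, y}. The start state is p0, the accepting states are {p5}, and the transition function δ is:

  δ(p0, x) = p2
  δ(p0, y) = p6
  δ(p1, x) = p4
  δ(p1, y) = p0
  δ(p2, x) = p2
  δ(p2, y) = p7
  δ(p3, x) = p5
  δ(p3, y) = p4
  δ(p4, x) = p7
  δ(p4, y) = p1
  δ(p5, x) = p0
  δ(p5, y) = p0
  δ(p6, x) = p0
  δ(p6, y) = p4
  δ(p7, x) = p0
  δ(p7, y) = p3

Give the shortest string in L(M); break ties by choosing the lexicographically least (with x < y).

xyyx

A breadth-first search from p0 reaches an accepting state first via the path p0 → p2 → p7 → p3 → p5 on input xyyx.
No string of length < 4 is accepted (BFS exhausts all shorter strings without reaching an accepting state), and xyyx is the lexicographically least accepting string of length 4.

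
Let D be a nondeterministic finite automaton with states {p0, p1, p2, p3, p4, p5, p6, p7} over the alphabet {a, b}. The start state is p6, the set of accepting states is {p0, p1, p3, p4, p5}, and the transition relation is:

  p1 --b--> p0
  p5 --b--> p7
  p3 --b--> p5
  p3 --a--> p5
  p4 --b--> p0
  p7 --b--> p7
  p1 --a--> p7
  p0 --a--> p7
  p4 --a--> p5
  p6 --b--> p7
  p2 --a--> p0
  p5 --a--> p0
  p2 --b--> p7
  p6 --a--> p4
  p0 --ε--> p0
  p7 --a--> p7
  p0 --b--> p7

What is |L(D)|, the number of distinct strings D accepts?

The useful subgraph on states {p0, p4, p5, p6} is acyclic, so L(D) is finite; the longest accepting path visits 4 useful states, giving maximum string length 3.
Counting accepting paths from p6 by length: 1 of length 1, 2 of length 2, 1 of length 3. Total 4.

4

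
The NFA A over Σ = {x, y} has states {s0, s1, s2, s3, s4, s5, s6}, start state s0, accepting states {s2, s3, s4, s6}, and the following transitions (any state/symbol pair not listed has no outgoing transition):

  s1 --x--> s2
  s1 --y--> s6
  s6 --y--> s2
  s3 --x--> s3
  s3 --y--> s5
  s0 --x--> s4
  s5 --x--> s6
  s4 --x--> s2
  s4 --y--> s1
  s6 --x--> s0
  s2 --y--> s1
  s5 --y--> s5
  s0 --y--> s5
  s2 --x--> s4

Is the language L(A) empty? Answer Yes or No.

The string x is accepted: the run s0 → s4 ends in the accepting state s4.
Since at least one string is accepted, L(A) is not empty.

No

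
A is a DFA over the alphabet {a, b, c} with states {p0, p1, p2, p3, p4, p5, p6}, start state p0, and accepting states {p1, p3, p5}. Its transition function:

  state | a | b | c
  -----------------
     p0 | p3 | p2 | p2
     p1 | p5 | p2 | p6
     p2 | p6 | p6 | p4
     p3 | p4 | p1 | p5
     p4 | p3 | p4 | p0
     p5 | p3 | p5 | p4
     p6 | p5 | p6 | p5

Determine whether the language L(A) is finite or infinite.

State p0 is reachable from the start and can reach an accepting state, and it lies on the cycle p0 → p2 → p4 → p0.
Traversing that cycle any number of times yields accepted strings of unbounded length, so the language is infinite.

infinite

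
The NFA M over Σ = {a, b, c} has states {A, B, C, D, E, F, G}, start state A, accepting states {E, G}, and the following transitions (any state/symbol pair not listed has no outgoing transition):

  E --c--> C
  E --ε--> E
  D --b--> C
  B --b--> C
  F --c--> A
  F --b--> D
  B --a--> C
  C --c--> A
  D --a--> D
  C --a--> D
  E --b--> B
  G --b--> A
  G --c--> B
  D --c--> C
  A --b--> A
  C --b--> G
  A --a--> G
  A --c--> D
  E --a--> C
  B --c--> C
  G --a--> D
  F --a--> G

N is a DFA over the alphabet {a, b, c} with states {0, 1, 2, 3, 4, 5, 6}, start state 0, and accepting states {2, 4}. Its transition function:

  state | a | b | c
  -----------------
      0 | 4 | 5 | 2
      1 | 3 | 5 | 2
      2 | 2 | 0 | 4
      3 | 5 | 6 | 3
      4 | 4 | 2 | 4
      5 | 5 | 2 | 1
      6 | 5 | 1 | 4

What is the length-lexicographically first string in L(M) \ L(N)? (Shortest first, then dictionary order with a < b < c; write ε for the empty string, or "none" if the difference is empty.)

ba

The string ba is accepted by M but not by N.
No shorter string lies in the difference, and ba is the lexicographically first length-2 string in L(M) \ L(N).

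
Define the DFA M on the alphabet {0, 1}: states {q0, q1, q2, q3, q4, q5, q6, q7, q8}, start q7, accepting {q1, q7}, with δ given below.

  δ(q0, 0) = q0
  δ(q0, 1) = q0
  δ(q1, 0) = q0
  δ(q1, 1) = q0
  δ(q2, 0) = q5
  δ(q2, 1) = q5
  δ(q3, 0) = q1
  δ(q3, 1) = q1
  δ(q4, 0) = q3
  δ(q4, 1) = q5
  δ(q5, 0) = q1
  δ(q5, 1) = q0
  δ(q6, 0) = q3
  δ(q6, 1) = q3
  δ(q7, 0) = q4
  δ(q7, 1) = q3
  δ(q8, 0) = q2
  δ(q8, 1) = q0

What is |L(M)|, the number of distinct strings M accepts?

6

The useful subgraph on states {q1, q3, q4, q5, q7} is acyclic, so L(M) is finite; the longest accepting path visits 4 useful states, giving maximum string length 3.
Counting accepting paths from q7 by length: 1 of length 0, 2 of length 2, 3 of length 3. Total 6.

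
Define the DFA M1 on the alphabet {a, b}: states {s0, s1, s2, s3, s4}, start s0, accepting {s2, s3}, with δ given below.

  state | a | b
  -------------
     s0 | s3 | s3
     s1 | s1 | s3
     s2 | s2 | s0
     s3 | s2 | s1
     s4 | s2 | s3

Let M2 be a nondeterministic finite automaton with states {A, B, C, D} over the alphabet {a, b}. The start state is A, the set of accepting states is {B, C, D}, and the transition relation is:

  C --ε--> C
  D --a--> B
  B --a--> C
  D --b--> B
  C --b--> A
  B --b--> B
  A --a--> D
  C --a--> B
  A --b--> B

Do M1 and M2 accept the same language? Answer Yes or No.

No

The string abab is accepted by M1 but rejected by M2.
So L(M1) ≠ L(M2).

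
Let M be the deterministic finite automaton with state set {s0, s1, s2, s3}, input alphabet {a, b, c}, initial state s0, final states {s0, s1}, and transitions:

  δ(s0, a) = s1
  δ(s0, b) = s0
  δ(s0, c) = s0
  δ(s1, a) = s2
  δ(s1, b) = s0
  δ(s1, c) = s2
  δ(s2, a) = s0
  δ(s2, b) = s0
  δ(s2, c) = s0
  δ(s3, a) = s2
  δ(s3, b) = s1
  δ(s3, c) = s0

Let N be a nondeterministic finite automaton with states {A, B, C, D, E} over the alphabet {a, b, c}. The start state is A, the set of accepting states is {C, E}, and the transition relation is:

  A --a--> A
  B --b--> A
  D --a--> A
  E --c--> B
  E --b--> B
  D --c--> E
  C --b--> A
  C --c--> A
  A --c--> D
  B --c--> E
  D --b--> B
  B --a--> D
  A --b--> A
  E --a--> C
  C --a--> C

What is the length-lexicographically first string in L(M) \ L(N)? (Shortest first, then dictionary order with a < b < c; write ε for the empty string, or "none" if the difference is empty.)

ε

The empty string ε is accepted by M but not by N.
Since ε is the unique shortest string, it is the required witness.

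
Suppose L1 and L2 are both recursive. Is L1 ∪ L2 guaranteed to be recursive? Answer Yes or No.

Yes

Run a decider for L₁ and then a decider for L₂ on the input and accept if either accepts; both sub-runs halt, so this is again a decider.
So the recursive languages are closed under union.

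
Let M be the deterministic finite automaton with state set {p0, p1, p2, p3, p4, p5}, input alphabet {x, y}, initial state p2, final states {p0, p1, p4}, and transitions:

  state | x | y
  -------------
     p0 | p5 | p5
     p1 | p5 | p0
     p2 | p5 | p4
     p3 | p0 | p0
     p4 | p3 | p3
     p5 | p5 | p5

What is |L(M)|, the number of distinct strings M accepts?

5

The useful subgraph on states {p0, p2, p3, p4} is acyclic, so L(M) is finite; the longest accepting path visits 4 useful states, giving maximum string length 3.
Counting accepting paths from p2 by length: 1 of length 1, 4 of length 3. Total 5.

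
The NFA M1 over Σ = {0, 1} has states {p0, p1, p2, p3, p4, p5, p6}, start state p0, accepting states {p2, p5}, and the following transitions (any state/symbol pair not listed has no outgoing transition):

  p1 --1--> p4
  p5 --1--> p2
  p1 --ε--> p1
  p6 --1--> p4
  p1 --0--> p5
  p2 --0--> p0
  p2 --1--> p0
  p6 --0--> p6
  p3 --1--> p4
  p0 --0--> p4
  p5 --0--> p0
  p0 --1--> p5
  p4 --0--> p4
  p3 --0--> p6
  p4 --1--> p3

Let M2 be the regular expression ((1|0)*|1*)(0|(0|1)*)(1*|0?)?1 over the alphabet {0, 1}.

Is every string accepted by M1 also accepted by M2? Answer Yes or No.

Yes

Converting the expression M2 to a DFA (subset construction, then merging equivalent states) gives the minimal DFA with states {r0, r1}, start state r0, accepting states {r1} and transitions r0: 0→r0, 1→r1; r1: 0→r0, 1→r1.
Exploring the product automaton M1 × M2 from the start pair (p0, r0), following both machines on each input symbol, reaches 8 state pairs: (p0, r0), (p4, r0), (p5, r1), (p3, r1), (p2, r1), (p6, r0), (p4, r1), (p0, r1).
M1 accepts in {p2, p5} and M2 accepts in {r1}. The reachable pairs whose M1-component is accepting are (p5, r1), (p2, r1); in each of them the M2-component is accepting too, so the product for L(M1) \ L(M2) (M1-component accepting, M2-component rejecting) has no reachable accepting pair and the difference is empty.
Hence every string in L(M1) is also in L(M2).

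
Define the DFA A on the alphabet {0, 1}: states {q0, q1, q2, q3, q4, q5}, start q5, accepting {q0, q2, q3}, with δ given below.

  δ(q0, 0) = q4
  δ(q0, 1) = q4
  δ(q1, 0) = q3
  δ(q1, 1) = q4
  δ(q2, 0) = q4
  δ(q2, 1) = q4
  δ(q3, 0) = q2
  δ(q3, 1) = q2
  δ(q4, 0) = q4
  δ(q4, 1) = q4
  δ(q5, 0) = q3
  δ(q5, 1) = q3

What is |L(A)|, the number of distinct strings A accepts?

The useful subgraph on states {q2, q3, q5} is acyclic, so L(A) is finite; the longest accepting path visits 3 useful states, giving maximum string length 2.
Counting accepting paths from q5 by length: 2 of length 1, 4 of length 2. Total 6.

6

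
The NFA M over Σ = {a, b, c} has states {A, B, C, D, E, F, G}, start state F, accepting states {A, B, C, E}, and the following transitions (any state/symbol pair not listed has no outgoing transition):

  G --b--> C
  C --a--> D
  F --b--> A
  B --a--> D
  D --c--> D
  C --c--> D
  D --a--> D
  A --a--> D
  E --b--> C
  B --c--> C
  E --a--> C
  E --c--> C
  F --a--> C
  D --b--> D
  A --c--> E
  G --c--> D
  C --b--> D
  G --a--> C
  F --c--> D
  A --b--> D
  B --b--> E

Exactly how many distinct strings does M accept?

6

The useful subgraph on states {A, C, E, F} is acyclic, so L(M) is finite; the longest accepting path visits 4 useful states, giving maximum string length 3.
Counting accepting paths from F by length: 2 of length 1, 1 of length 2, 3 of length 3. Total 6.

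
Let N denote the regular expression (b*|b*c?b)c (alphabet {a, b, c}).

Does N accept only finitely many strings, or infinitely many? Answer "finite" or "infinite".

The expression contains a Kleene star applied to a subexpression that matches at least one nonempty string, so it matches strings of unbounded length.
Hence L(N) is infinite.

infinite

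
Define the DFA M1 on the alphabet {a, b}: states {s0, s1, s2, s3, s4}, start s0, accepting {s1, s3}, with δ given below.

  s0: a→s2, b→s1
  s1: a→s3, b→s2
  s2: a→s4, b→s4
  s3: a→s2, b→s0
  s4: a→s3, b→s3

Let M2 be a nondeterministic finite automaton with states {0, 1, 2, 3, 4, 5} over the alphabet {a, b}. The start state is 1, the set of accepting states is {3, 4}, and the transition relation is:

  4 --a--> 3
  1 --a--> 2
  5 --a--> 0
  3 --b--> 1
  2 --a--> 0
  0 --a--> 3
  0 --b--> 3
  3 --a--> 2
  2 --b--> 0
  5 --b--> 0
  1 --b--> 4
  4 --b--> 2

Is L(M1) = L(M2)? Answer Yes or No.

Exploring the product automaton M1 × M2 from the start pair (s0, 1), following both machines on each input symbol, reaches 5 state pairs: (s0, 1), (s2, 2), (s1, 4), (s4, 0), (s3, 3).
M1 accepts in {s1, s3} and M2 accepts in {3, 4}. In every reachable pair the two components are either both accepting — (s1, 4), (s3, 3) — or both non-accepting, so no string is accepted by exactly one of the machines: L(M1) \ L(M2) and L(M2) \ L(M1) are both empty.
Hence every string is accepted by M1 iff it is accepted by M2, and the two languages coincide.

Yes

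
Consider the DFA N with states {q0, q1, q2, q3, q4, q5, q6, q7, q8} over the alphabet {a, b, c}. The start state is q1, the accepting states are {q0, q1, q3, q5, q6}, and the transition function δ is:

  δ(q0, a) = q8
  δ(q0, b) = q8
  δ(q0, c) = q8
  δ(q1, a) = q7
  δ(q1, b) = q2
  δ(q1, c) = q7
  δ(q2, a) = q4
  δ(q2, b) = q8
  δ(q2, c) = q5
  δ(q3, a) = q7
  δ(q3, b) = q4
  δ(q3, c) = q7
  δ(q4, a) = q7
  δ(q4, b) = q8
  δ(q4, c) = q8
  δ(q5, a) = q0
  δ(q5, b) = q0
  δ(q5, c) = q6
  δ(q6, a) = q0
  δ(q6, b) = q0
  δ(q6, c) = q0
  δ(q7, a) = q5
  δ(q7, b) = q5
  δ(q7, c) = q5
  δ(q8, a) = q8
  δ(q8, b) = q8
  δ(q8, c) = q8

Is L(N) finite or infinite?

finite

The useful states (reachable from q1 and able to reach an accepting state) are {q0, q1, q2, q4, q5, q6, q7}.
Restricted to these states the transition graph has no cycle, so every accepting path has bounded length and L is finite.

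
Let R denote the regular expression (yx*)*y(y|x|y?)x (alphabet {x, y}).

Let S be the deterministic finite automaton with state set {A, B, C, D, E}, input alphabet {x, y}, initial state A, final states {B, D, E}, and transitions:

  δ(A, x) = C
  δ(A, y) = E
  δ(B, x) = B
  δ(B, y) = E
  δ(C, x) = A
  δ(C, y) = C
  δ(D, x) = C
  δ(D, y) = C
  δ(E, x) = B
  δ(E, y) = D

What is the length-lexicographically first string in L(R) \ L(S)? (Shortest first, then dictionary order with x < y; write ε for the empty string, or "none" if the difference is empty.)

The string yyx is accepted by R but not by S.
No shorter string lies in the difference, and yyx is the lexicographically first length-3 string in L(R) \ L(S).

yyx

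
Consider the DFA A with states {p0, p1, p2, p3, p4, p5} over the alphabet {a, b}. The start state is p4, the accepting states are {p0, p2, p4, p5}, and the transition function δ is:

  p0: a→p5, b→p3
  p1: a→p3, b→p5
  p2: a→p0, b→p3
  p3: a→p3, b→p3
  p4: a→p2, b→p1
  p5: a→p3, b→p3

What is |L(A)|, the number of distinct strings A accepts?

5

The useful subgraph on states {p0, p1, p2, p4, p5} is acyclic, so L(A) is finite; the longest accepting path visits 4 useful states, giving maximum string length 3.
Counting accepting paths from p4 by length: 1 of length 0, 1 of length 1, 2 of length 2, 1 of length 3. Total 5.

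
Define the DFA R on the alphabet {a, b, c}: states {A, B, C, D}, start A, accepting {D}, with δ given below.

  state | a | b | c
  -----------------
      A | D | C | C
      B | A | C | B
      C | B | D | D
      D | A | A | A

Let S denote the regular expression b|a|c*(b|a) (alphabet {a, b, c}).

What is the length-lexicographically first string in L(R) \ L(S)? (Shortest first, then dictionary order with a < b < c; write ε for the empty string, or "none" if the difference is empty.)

bb

The string bb is accepted by R but not by S.
No shorter string lies in the difference, and bb is the lexicographically first length-2 string in L(R) \ L(S).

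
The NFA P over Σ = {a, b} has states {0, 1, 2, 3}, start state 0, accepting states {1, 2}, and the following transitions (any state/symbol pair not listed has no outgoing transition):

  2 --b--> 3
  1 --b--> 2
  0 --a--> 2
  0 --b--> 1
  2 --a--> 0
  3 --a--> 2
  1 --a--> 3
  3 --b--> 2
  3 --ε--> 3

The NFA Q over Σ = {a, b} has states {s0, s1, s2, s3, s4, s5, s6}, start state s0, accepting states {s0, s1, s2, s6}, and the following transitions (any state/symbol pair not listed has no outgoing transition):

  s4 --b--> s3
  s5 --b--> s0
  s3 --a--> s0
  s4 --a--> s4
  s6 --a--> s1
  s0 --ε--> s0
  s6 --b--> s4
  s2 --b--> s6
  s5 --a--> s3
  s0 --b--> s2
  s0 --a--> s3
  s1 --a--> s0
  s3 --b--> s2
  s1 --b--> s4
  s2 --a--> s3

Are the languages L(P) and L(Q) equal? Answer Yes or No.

No

The string a is accepted by P but rejected by Q.
So L(P) ≠ L(Q).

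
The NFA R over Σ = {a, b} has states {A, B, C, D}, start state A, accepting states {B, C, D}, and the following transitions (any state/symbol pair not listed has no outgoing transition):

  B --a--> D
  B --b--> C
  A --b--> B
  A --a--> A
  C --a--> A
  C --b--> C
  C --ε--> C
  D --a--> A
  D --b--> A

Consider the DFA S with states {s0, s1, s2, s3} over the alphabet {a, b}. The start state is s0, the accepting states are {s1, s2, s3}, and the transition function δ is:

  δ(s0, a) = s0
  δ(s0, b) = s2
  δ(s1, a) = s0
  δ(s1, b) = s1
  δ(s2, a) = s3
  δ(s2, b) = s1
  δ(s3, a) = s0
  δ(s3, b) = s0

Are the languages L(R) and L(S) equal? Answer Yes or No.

Exploring the product automaton R × S from the start pair (A, s0), following both machines on each input symbol, reaches 4 state pairs: (A, s0), (B, s2), (D, s3), (C, s1).
R accepts in {B, C, D} and S accepts in {s1, s2, s3}. In every reachable pair the two components are either both accepting — (B, s2), (D, s3), (C, s1) — or both non-accepting, so no string is accepted by exactly one of the machines: L(R) \ L(S) and L(S) \ L(R) are both empty.
Hence every string is accepted by R iff it is accepted by S, and the two languages coincide.

Yes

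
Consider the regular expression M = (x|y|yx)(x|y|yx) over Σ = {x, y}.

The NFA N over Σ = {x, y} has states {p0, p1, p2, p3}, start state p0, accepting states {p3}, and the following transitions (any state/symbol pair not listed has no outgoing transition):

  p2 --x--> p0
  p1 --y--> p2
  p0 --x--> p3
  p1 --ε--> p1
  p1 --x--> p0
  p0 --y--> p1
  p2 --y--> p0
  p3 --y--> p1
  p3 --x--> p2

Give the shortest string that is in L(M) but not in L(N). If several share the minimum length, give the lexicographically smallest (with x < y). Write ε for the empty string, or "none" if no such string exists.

xx

The string xx is accepted by M but not by N.
No shorter string lies in the difference, and xx is the lexicographically first length-2 string in L(M) \ L(N).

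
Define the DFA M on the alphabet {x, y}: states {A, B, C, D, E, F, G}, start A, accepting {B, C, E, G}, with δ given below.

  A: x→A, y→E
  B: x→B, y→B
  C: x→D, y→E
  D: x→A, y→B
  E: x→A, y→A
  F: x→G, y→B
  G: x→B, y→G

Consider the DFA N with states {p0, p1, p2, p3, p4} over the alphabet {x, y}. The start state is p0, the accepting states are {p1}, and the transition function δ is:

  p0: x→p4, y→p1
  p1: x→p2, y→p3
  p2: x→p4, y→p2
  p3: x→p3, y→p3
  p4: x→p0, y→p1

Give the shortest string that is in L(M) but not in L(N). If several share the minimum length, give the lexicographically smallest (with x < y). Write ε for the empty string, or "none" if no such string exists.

The string yxy is accepted by M but not by N.
No shorter string lies in the difference, and yxy is the lexicographically first length-3 string in L(M) \ L(N).

yxy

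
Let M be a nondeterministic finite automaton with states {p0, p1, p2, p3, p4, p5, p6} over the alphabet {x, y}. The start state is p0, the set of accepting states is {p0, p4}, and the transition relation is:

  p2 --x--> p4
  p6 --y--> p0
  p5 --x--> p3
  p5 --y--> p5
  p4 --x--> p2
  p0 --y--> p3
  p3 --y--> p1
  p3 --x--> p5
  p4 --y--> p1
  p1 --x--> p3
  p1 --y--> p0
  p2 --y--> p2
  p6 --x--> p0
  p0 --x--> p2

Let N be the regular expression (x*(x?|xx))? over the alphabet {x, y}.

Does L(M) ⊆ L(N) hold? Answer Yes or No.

The string xyx is in L(M) but not in L(N).
So L(M) ⊄ L(N).

No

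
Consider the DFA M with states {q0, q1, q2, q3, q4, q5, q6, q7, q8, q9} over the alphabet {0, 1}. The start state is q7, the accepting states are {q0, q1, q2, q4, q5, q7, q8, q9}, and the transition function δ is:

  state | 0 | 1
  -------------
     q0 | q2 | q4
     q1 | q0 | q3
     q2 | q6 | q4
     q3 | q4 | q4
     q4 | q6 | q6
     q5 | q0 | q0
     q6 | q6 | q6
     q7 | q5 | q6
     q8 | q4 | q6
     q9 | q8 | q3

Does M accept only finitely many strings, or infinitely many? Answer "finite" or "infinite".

finite

The useful states (reachable from q7 and able to reach an accepting state) are {q0, q2, q4, q5, q7}.
Restricted to these states the transition graph has no cycle, so every accepting path has bounded length and L is finite.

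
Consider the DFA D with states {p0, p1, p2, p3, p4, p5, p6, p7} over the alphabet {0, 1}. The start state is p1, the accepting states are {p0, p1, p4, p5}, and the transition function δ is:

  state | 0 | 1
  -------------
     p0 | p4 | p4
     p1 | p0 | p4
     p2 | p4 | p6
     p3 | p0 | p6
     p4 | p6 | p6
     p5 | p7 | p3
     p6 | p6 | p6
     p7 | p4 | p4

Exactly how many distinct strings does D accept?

5

The useful subgraph on states {p0, p1, p4} is acyclic, so L(D) is finite; the longest accepting path visits 3 useful states, giving maximum string length 2.
Counting accepting paths from p1 by length: 1 of length 0, 2 of length 1, 2 of length 2. Total 5.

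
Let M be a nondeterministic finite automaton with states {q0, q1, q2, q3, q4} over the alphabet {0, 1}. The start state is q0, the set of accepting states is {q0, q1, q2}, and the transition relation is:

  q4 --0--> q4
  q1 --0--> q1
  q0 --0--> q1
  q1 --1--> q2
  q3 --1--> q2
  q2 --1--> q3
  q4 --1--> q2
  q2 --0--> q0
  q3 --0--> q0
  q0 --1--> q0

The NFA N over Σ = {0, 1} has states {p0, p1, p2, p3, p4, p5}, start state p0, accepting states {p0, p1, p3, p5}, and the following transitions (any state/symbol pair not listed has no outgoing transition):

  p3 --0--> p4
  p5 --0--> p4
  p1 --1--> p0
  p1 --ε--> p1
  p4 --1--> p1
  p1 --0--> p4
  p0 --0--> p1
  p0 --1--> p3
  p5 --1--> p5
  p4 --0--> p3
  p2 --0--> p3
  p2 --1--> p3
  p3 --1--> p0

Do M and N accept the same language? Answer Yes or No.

No

The string 00 is accepted by M but rejected by N.
So L(M) ≠ L(N).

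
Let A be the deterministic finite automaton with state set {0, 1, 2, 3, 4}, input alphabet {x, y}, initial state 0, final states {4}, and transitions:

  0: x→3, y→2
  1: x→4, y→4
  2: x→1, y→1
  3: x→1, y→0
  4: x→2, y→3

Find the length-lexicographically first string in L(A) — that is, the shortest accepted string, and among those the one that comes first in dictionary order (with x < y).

xxx

A breadth-first search from 0 reaches an accepting state first via the path 0 → 3 → 1 → 4 on input xxx.
No string of length < 3 is accepted (BFS exhausts all shorter strings without reaching an accepting state), and xxx is the lexicographically least accepting string of length 3.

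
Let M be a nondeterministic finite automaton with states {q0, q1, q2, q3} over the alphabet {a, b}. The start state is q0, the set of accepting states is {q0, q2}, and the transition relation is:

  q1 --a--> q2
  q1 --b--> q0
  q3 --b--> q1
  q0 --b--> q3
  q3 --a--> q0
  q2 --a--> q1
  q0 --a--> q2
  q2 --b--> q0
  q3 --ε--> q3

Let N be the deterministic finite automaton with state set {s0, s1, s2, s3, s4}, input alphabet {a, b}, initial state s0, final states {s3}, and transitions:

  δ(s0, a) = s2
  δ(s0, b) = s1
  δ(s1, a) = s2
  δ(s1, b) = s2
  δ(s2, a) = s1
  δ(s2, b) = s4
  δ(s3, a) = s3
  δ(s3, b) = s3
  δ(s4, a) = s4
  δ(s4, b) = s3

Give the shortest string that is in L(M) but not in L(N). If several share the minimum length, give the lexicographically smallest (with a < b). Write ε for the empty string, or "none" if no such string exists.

The empty string ε is accepted by M but not by N.
Since ε is the unique shortest string, it is the required witness.

ε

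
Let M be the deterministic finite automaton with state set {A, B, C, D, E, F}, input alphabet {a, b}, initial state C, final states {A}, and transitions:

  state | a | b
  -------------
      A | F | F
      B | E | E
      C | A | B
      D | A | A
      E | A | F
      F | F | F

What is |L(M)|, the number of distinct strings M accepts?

3

The useful subgraph on states {A, B, C, E} is acyclic, so L(M) is finite; the longest accepting path visits 4 useful states, giving maximum string length 3.
Counting accepting paths from C by length: 1 of length 1, 2 of length 3. Total 3.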